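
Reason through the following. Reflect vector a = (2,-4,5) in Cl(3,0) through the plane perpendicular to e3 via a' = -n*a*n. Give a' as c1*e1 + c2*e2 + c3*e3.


Reflection formula: a' = -n*a*n, with n = e3 (unit vector, n^2 = 1).
For reflection through hyperplane perp to e3:
The component along e3 flips sign, others stay.
a = (2, -4, 5)
a' = (2, -4, -5)
a' = 2*e1 - 4*e2 - 5*e3


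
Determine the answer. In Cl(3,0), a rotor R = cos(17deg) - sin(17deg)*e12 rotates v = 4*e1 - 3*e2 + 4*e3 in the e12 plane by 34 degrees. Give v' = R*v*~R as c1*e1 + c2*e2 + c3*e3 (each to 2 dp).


Rotor R = cos(17deg) - sin(17deg)*e12
Rotation angle theta = 2 * 17 = 34 degrees in the e12 plane (e1 -> e2).
The component perpendicular to the plane (e3) is invariant: v'_3 = v3 = 4.00
cos(34deg) = 0.8290, sin(34deg) = 0.5592
v'_1 = v1*cos(theta) - v2*sin(theta) = 4*0.8290 - (-3)*0.5592 = 4.99
v'_2 = v1*sin(theta) + v2*cos(theta) = 4*0.5592 + (-3)*0.8290 = -0.25
v' = 4.99*e1 - 0.25*e2 + 4.00*e3


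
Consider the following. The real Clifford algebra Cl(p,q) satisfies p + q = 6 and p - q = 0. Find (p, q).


We need p + q = 6 and p - q = 0.
Adding: 2p = 6 + 0 = 6, so p = 3.
Then q = 6 - 3 = 3.
(p, q) = (3, 3)


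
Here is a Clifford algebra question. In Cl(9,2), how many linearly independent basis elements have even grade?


Even subalgebra dimension = 2^(n-1)
n = 9 + 2 = 11
2^(11 - 1) = 2^10 = 1024
Verification: sum of C(11,k) for even k = 1 + 55 + 330 + 462 + 165 + 11 = 1024
Result = 1024


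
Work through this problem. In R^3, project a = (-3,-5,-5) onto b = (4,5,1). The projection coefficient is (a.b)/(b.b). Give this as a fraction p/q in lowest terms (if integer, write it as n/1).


Projection coefficient = (a . b) / (b . b)
a . b = (-3)*4 + (-5)*5 + (-5)*1
= -12 + (-25) + (-5) = -42
b . b = 4^2 + 5^2 + 1^2
= 16 + 25 + 1 = 42
Coefficient = -42/42
In lowest terms: -1/1


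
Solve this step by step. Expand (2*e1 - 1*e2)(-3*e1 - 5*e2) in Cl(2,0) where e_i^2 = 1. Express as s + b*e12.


Expand: (2*e1 - 1*e2)(-3*e1 - 5*e2)
= 2*(-3)*e1e1 + 2*(-5)*e1e2 + (-1)*(-3)*e2e1 + (-1)*(-5)*e2e2
Using e1^2 = e2^2 = 1, e2e1 = -e1e2:
Scalar part s = 2*(-3) + (-1)*(-5) = -6 + 5 = -1
Bivector part b = 2*(-5) - (-1)*(-3) = -10 - 3 = -13
uv = -1 - 13*e12


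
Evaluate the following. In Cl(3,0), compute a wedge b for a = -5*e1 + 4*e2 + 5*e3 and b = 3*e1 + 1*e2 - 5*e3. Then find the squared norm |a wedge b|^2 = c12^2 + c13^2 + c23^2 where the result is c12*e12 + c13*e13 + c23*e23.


a wedge b = (a1*b2 - a2*b1)*e12 + (a1*b3 - a3*b1)*e13 + (a2*b3 - a3*b2)*e23
e12 coeff: (-5)*1 - 4*3 = -5 - 12 = -17
e13 coeff: (-5)*(-5) - 5*3 = 25 - 15 = 10
e23 coeff: 4*(-5) - 5*1 = -20 - 5 = -25
|a wedge b|^2 = (-17)^2 + 10^2 + (-25)^2
= 289 + 100 + 625
= 1014


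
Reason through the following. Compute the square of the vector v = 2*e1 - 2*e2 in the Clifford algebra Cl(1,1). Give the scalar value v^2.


v^2 = sum of c_i^2 * e_i^2
Positive signature terms (e_i^2 = +1): 2^2 = 4
Negative signature terms (e_j^2 = -1): (-2)^2 = 4
v^2 = 4 - 4 = 0


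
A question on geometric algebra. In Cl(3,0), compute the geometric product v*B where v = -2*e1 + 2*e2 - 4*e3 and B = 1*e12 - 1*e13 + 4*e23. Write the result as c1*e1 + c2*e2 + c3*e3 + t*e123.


vB has grade-1 (vector) and grade-3 (trivector) parts: vB = (v _| B) + (v ^ B).
Vector part <vB>_1:
  e1: -v2*b12 - v3*b13 = -(2)*(1) - (-4)*(-1) = -6
  e2: v1*b12 - v3*b23 = (-2)*(1) - (-4)*(4) = 14
  e3: v1*b13 + v2*b23 = (-2)*(-1) + (2)*(4) = 10
Trivector part <vB>_3:
  e123: v1*b23 - v2*b13 + v3*b12 = (-2)*(4) - (2)*(-1) + (-4)*(1) = -10
vB = -6*e1 + 14*e2 + 10*e3 - 10*e123


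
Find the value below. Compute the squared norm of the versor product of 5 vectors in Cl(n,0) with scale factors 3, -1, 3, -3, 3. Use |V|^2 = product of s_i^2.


Each vector v_i has |v_i|^2 = s_i^2
Squared scales: 3^2 = 9, (-1)^2 = 1, 3^2 = 9, (-3)^2 = 9, 3^2 = 9
|V|^2 = 9 * 1 * 9 * 9 * 9
= 6561


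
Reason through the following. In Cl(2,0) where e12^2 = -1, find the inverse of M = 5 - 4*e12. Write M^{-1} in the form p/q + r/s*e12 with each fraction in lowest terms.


M = 5 - 4*e12, where e12^2 = -1.
Since M commutes with its reverse ~M = a - b*e12, M * ~M = a^2 - b^2*e12^2 = a^2 + b^2.
So M^{-1} = ~M / (a^2 + b^2) = (a - b*e12)/(a^2 + b^2).
a^2 + b^2 = 25 + 16 = 41
Scalar part = 5/41 = 5/41
Bivector coeff = 4/41 = 4/41
M^{-1} = 5/41 + 4/41*e12


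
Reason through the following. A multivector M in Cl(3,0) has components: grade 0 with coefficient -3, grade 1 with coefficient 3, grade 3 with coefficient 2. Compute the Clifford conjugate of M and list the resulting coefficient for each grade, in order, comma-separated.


Clifford conjugate sign for grade k: (-1)^(k(k+1)/2)
Grade 0: (-1)^(0*1/2) = (-1)^0 = 1, coeff -3 -> -3
Grade 1: (-1)^(1*2/2) = (-1)^1 = -1, coeff 3 -> -3
Grade 3: (-1)^(3*4/2) = (-1)^6 = 1, coeff 2 -> 2
Conjugated coefficients: -3, -3, 2


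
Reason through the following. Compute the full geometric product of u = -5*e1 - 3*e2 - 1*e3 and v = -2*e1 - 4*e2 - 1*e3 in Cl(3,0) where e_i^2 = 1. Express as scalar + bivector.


In Cl(3,0): e_i^2 = 1, e_ie_j = -e_je_i for i != j.
Scalar part = u . v = (-5)*(-2) + (-3)*(-4) + (-1)*(-1)
= 10 + 12 + 1 = 23
e12 coeff = (-5)*(-4) - (-3)*(-2) = 20 - 6 = 14
e13 coeff = (-5)*(-1) - (-1)*(-2) = 5 - 2 = 3
e23 coeff = (-3)*(-1) - (-1)*(-4) = 3 - 4 = -1
uv = 23 + 14*e12 + 3*e13 - 1*e23


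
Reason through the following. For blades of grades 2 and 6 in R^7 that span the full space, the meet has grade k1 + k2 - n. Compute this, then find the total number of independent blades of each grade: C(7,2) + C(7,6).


Meet grade = grade(A) + grade(B) - n
= 2 + 6 - 7 = 1
C(7,2) = 21
C(7,6) = 7
dim_A + dim_B = 21 + 7 = 28


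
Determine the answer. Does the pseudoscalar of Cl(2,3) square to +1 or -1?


The pseudoscalar I = e1...e_n (product of all n generators) of Cl(p,q) satisfies I^2 = (-1)^(q + n(n-1)/2).
p = 2, q = 3, n = p + q = 5
n(n-1)/2 = 5 * 4 / 2 = 10
Exponent = q + n(n-1)/2 = 3 + 10 = 13
I^2 = (-1)^13 = -1


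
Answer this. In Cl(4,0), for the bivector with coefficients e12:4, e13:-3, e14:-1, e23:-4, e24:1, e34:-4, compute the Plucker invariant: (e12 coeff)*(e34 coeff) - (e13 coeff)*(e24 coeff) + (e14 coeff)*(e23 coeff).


Plucker relation: af - be + cd
a*f = 4*(-4) = -16
b*e = (-3)*1 = -3
c*d = (-1)*(-4) = 4
af - be + cd = -16 - (-3) + 4
= -9


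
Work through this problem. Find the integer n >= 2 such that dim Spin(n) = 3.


dim Spin(n) = dim so(n) = n(n-1)/2.
Solve n(n-1)/2 = 3, i.e. n^2 - n - 6 = 0.
Discriminant = 1 + 8*3 = 25
n = (1 + sqrt(25))/2 = (1 + 5)/2 = 3


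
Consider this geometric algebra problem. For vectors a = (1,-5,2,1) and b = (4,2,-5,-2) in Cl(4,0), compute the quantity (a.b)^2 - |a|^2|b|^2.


a . b = 1*4 + (-5)*2 + 2*(-5) + 1*(-2)
= 4 + (-10) + (-10) + (-2) = -18
|a|^2 = 1^2 + (-5)^2 + 2^2 + 1^2 = 31
|b|^2 = 4^2 + 2^2 + (-5)^2 + (-2)^2 = 49
(a.b)^2 = (-18)^2 = 324
|a|^2 * |b|^2 = 31 * 49 = 1519
Result = 324 - 1519 = -1195


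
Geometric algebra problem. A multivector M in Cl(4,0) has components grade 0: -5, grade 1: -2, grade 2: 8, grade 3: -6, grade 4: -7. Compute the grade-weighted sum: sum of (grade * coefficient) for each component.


Grade-weighted sum = sum of grade_k * coefficient_k
0*(-5) = 0
1*(-2) = -2
2*8 = 16
3*(-6) = -18
4*(-7) = -28
Total = 0 + (-2) + 16 + (-18) + (-28) = -32


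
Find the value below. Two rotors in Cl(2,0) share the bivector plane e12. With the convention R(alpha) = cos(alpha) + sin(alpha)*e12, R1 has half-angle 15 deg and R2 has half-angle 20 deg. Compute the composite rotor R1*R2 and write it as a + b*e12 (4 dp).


Same-plane rotors commute and their half-angles add:
R1*R2 = cos(a1 + a2) + sin(a1 + a2)*e12.
a1 + a2 = 15 + 20 = 35 deg
cos(35 deg) = 0.8192
sin(35 deg) = 0.5736
R1*R2 = 0.8192 + 0.5736*e12


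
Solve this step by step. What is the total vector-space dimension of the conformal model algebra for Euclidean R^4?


The conformal model of R^4 uses Cl(5,1): the 4 Euclidean generators plus two extra orthogonal generators e+ (e+^2 = +1) and e- (e-^2 = -1), from which the null vectors e0, einf are built.
Number of generators m = 4 + 2 = 6.
dim Cl(p,q) = 2^m = 2^6 = 64


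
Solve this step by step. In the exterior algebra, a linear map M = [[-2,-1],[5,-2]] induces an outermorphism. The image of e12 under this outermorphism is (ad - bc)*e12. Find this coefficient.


The outermorphism of a linear map f sends e1^e2 to f(e1)^f(e2).
f(e1) = -2*e1 + 5*e2
f(e2) = -1*e1 - 2*e2
f(e1) ^ f(e2) = (-2*e1 + 5*e2) ^ (-1*e1 - 2*e2)
= (-2)*(-2)*e12 + 5*(-1)*e21
= (4 - (-5))*e12
= 9*e12
Coefficient = 9


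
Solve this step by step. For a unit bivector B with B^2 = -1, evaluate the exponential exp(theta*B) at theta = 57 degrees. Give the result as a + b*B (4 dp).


For a unit bivector B with B^2 = -1, the exponential series gives
e^(theta*B) = cos(theta) + sin(theta)*B (the GA analogue of Euler's formula).
theta = 57 degrees = 0.994838 rad
cos(57 deg) = 0.5446
sin(57 deg) = 0.8387
exp(theta*B) = 0.5446 + 0.8387*B


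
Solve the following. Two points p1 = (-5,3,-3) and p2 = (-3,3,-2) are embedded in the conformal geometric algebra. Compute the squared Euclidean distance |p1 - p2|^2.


p1 - p2 = (-2, 0, -1)
|p1 - p2|^2 = (-2)^2 + 0^2 + (-1)^2
= 4 + 0 + 1
= 5


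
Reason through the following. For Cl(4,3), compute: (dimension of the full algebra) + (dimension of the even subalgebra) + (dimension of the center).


n = 4 + 3 = 7
Total dim = 2^7 = 128
Even subalgebra dim = 2^6 = 64
n is odd, so center dim = 2
Sum = 128 + 64 + 2 = 194


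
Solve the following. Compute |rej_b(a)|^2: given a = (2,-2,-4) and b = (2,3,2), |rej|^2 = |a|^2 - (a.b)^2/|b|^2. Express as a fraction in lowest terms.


|a|^2 = 2^2 + (-2)^2 + (-4)^2 = 24
|b|^2 = 2^2 + 3^2 + 2^2 = 17
a . b = 2*2 + (-2)*3 + (-4)*2 = -10
(a.b)^2 = (-10)^2 = 100
|rej|^2 = 24 - 100/17
= (408 - 100)/17
= 308/17
In lowest terms: 308/17


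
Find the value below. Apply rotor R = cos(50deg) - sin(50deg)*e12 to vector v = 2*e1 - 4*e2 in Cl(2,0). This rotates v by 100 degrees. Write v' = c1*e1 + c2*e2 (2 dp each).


Rotor R = cos(50deg) - sin(50deg)*e12
Rotation angle theta = 2 * 50 = 100 degrees
v' = R*v*~R rotates v by theta.
cos(100deg) = -0.1736, sin(100deg) = 0.9848
v'_1 = 2*cos(100deg) - (-4)*sin(100deg)
= 2*(-0.1736) - (-4)*0.9848
= 3.59
v'_2 = 2*sin(100deg) + (-4)*cos(100deg)
= 2*0.9848 + (-4)*(-0.1736)
= 2.66
v' = 3.59*e1 + 2.66*e2


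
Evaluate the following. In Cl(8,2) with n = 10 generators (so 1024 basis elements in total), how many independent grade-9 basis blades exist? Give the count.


Number of grade-k basis blades in Cl(p,q) with n = p + q is C(n, k).
n = 8 + 2 = 10
C(10, 9) = 10! / (9! * 1!)
= 3628800 / (362880 * 1)
= 10


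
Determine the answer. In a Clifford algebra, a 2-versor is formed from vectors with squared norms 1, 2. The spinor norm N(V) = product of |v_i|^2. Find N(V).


Spinor norm N(V) = |v1|^2 * |v2|^2 * ... * |v2|^2
= 1 * 2
Running product: 1, 2
N(V) = 2


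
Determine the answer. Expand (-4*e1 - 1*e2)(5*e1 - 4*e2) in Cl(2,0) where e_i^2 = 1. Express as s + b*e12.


Expand: (-4*e1 - 1*e2)(5*e1 - 4*e2)
= (-4)*5*e1e1 + (-4)*(-4)*e1e2 + (-1)*5*e2e1 + (-1)*(-4)*e2e2
Using e1^2 = e2^2 = 1, e2e1 = -e1e2:
Scalar part s = (-4)*5 + (-1)*(-4) = -20 + 4 = -16
Bivector part b = (-4)*(-4) - (-1)*5 = 16 - (-5) = 21
uv = -16 + 21*e12


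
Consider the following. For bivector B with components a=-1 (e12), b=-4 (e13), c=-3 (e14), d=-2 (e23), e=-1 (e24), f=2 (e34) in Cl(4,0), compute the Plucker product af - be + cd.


Plucker relation: af - be + cd
a*f = (-1)*2 = -2
b*e = (-4)*(-1) = 4
c*d = (-3)*(-2) = 6
af - be + cd = -2 - 4 + 6
= 0


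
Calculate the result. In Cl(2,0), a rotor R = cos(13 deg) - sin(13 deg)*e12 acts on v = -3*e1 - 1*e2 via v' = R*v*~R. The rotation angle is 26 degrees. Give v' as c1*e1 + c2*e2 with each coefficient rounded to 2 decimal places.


Rotor R = cos(13deg) - sin(13deg)*e12
Rotation angle theta = 2 * 13 = 26 degrees
v' = R*v*~R rotates v by theta.
cos(26deg) = 0.8988, sin(26deg) = 0.4384
v'_1 = -3*cos(26deg) - (-1)*sin(26deg)
= -3*0.8988 - (-1)*0.4384
= -2.26
v'_2 = -3*sin(26deg) + (-1)*cos(26deg)
= -3*0.4384 + (-1)*0.8988
= -2.21
v' = -2.26*e1 - 2.21*e2


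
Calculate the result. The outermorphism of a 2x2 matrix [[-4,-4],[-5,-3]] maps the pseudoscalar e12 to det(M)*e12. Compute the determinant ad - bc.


The outermorphism of a linear map f sends e1^e2 to f(e1)^f(e2).
f(e1) = -4*e1 - 5*e2
f(e2) = -4*e1 - 3*e2
f(e1) ^ f(e2) = (-4*e1 - 5*e2) ^ (-4*e1 - 3*e2)
= (-4)*(-3)*e12 + (-5)*(-4)*e21
= (12 - 20)*e12
= -8*e12
Coefficient = -8


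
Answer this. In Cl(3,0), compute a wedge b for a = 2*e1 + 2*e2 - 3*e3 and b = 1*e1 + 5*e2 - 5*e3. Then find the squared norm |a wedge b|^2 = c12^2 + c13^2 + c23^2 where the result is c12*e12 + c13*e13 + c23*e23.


a wedge b = (a1*b2 - a2*b1)*e12 + (a1*b3 - a3*b1)*e13 + (a2*b3 - a3*b2)*e23
e12 coeff: 2*5 - 2*1 = 10 - 2 = 8
e13 coeff: 2*(-5) - (-3)*1 = -10 - (-3) = -7
e23 coeff: 2*(-5) - (-3)*5 = -10 - (-15) = 5
|a wedge b|^2 = 8^2 + (-7)^2 + 5^2
= 64 + 49 + 25
= 138


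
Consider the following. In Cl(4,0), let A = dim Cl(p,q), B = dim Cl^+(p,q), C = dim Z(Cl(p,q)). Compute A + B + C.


n = 4 + 0 = 4
Total dim = 2^4 = 16
Even subalgebra dim = 2^3 = 8
n is even, so center dim = 1
Sum = 16 + 8 + 1 = 25


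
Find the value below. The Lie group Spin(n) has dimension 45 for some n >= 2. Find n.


dim Spin(n) = dim so(n) = n(n-1)/2.
Solve n(n-1)/2 = 45, i.e. n^2 - n - 90 = 0.
Discriminant = 1 + 8*45 = 361
n = (1 + sqrt(361))/2 = (1 + 19)/2 = 10


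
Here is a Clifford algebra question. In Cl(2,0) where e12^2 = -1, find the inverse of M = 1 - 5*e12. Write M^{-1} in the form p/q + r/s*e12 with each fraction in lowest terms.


M = 1 - 5*e12, where e12^2 = -1.
Since M commutes with its reverse ~M = a - b*e12, M * ~M = a^2 - b^2*e12^2 = a^2 + b^2.
So M^{-1} = ~M / (a^2 + b^2) = (a - b*e12)/(a^2 + b^2).
a^2 + b^2 = 1 + 25 = 26
Scalar part = 1/26 = 1/26
Bivector coeff = 5/26 = 5/26
M^{-1} = 1/26 + 5/26*e12


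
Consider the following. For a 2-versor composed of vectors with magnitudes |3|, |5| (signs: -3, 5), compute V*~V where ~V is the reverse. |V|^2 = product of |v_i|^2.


Each vector v_i has |v_i|^2 = s_i^2
Squared scales: (-3)^2 = 9, 5^2 = 25
|V|^2 = 9 * 25
= 225


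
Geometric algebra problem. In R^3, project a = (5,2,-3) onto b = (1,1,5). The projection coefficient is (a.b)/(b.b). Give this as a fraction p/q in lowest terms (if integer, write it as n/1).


Projection coefficient = (a . b) / (b . b)
a . b = 5*1 + 2*1 + (-3)*5
= 5 + 2 + (-15) = -8
b . b = 1^2 + 1^2 + 5^2
= 1 + 1 + 25 = 27
Coefficient = -8/27
In lowest terms: -8/27


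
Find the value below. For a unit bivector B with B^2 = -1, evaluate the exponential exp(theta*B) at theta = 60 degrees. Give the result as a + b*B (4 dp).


For a unit bivector B with B^2 = -1, the exponential series gives
e^(theta*B) = cos(theta) + sin(theta)*B (the GA analogue of Euler's formula).
theta = 60 degrees = 1.047198 rad
cos(60 deg) = 0.5000
sin(60 deg) = 0.8660
exp(theta*B) = 0.5000 + 0.8660*B


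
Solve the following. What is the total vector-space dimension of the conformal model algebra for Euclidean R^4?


The conformal model of R^4 uses Cl(5,1): the 4 Euclidean generators plus two extra orthogonal generators e+ (e+^2 = +1) and e- (e-^2 = -1), from which the null vectors e0, einf are built.
Number of generators m = 4 + 2 = 6.
dim Cl(p,q) = 2^m = 2^6 = 64


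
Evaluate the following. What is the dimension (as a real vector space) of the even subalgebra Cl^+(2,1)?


Even subalgebra dimension = 2^(n-1)
n = 2 + 1 = 3
2^(3 - 1) = 2^2 = 4
Verification: sum of C(3,k) for even k = 1 + 3 = 4
Result = 4


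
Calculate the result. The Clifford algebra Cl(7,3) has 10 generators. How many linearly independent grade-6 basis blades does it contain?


Number of grade-k basis blades in Cl(p,q) with n = p + q is C(n, k).
n = 7 + 3 = 10
C(10, 6) = 10! / (6! * 4!)
= 3628800 / (720 * 24)
= 210


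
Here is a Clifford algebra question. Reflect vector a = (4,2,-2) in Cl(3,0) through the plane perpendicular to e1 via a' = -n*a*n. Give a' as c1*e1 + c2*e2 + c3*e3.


Reflection formula: a' = -n*a*n, with n = e1 (unit vector, n^2 = 1).
For reflection through hyperplane perp to e1:
The component along e1 flips sign, others stay.
a = (4, 2, -2)
a' = (-4, 2, -2)
a' = -4*e1 + 2*e2 - 2*e3


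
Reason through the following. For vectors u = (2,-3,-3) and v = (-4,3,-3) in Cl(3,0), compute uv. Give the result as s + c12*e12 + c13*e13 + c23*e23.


In Cl(3,0): e_i^2 = 1, e_ie_j = -e_je_i for i != j.
Scalar part = u . v = 2*(-4) + (-3)*3 + (-3)*(-3)
= -8 + (-9) + 9 = -8
e12 coeff = 2*3 - (-3)*(-4) = 6 - 12 = -6
e13 coeff = 2*(-3) - (-3)*(-4) = -6 - 12 = -18
e23 coeff = (-3)*(-3) - (-3)*3 = 9 - (-9) = 18
uv = -8 - 6*e12 - 18*e13 + 18*e23


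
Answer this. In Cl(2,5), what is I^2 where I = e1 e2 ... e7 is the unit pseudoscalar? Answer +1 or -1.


The pseudoscalar I = e1...e_n (product of all n generators) of Cl(p,q) satisfies I^2 = (-1)^(q + n(n-1)/2).
p = 2, q = 5, n = p + q = 7
n(n-1)/2 = 7 * 6 / 2 = 21
Exponent = q + n(n-1)/2 = 5 + 21 = 26
I^2 = (-1)^26 = +1


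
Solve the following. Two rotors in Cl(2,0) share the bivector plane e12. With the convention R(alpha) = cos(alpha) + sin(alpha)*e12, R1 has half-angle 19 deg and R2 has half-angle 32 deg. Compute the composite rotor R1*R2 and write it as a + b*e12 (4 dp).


Same-plane rotors commute and their half-angles add:
R1*R2 = cos(a1 + a2) + sin(a1 + a2)*e12.
a1 + a2 = 19 + 32 = 51 deg
cos(51 deg) = 0.6293
sin(51 deg) = 0.7771
R1*R2 = 0.6293 + 0.7771*e12


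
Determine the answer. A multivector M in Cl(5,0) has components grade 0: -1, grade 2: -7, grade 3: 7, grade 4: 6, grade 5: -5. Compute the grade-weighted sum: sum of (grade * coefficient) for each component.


Grade-weighted sum = sum of grade_k * coefficient_k
0*(-1) = 0
2*(-7) = -14
3*7 = 21
4*6 = 24
5*(-5) = -25
Total = 0 + (-14) + 21 + 24 + (-25) = 6


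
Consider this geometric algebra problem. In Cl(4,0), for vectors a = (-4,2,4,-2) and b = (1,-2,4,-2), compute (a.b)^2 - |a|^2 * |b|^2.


a . b = (-4)*1 + 2*(-2) + 4*4 + (-2)*(-2)
= -4 + (-4) + 16 + 4 = 12
|a|^2 = (-4)^2 + 2^2 + 4^2 + (-2)^2 = 40
|b|^2 = 1^2 + (-2)^2 + 4^2 + (-2)^2 = 25
(a.b)^2 = 12^2 = 144
|a|^2 * |b|^2 = 40 * 25 = 1000
Result = 144 - 1000 = -856


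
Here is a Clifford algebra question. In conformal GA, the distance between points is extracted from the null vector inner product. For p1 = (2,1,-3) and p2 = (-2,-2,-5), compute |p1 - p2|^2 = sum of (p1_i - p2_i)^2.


p1 - p2 = (4, 3, 2)
|p1 - p2|^2 = 4^2 + 3^2 + 2^2
= 16 + 9 + 4
= 29


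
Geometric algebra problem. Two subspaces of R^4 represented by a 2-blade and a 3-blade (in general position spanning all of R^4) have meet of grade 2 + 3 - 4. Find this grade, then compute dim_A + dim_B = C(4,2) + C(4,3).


Meet grade = grade(A) + grade(B) - n
= 2 + 3 - 4 = 1
C(4,2) = 6
C(4,3) = 4
dim_A + dim_B = 6 + 4 = 10


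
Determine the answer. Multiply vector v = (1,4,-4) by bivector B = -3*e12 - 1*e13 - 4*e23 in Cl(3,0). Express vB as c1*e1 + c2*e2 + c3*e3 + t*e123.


vB has grade-1 (vector) and grade-3 (trivector) parts: vB = (v _| B) + (v ^ B).
Vector part <vB>_1:
  e1: -v2*b12 - v3*b13 = -(4)*(-3) - (-4)*(-1) = 8
  e2: v1*b12 - v3*b23 = (1)*(-3) - (-4)*(-4) = -19
  e3: v1*b13 + v2*b23 = (1)*(-1) + (4)*(-4) = -17
Trivector part <vB>_3:
  e123: v1*b23 - v2*b13 + v3*b12 = (1)*(-4) - (4)*(-1) + (-4)*(-3) = 12
vB = 8*e1 - 19*e2 - 17*e3 + 12*e123


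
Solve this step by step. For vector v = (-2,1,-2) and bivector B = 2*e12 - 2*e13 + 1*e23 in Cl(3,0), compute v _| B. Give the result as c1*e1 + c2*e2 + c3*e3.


Left contraction v _| B = <vB>_1 (grade-1 part of the geometric product vB).
Using e1_|e12 = e2, e2_|e12 = -e1, e1_|e13 = e3, e3_|e13 = -e1, e2_|e23 = e3, e3_|e23 = -e2:
e1 coeff: -v2*b12 - v3*b13 = -(1)*(2) - (-2)*(-2) = -6
e2 coeff: v1*b12 - v3*b23 = (-2)*(2) - (-2)*(1) = -2
e3 coeff: v1*b13 + v2*b23 = (-2)*(-2) + (1)*(1) = 5
v _| B = -6*e1 - 2*e2 + 5*e3


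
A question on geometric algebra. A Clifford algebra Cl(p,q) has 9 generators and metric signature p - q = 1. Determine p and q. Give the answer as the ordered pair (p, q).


We need p + q = 9 and p - q = 1.
Adding: 2p = 9 + 1 = 10, so p = 5.
Then q = 9 - 5 = 4.
(p, q) = (5, 4)


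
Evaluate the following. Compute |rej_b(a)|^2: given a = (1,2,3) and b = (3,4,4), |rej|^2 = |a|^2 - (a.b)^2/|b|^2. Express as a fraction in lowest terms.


|a|^2 = 1^2 + 2^2 + 3^2 = 14
|b|^2 = 3^2 + 4^2 + 4^2 = 41
a . b = 1*3 + 2*4 + 3*4 = 23
(a.b)^2 = 23^2 = 529
|rej|^2 = 14 - 529/41
= (574 - 529)/41
= 45/41
In lowest terms: 45/41


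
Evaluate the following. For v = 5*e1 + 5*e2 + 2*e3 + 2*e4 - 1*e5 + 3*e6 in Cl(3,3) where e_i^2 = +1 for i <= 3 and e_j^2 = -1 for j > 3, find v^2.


v^2 = sum of c_i^2 * e_i^2
Positive signature terms (e_i^2 = +1): 5^2 + 5^2 + 2^2 = 54
Negative signature terms (e_j^2 = -1): 2^2 + (-1)^2 + 3^2 = 14
v^2 = 54 - 14 = 40


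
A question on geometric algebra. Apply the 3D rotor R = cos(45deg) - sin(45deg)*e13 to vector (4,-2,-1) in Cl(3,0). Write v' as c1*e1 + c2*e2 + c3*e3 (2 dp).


Rotor R = cos(45deg) - sin(45deg)*e13
Rotation angle theta = 2 * 45 = 90 degrees in the e13 plane (e1 -> e3).
The component perpendicular to the plane (e2) is invariant: v'_2 = v2 = -2.00
cos(90deg) = 0.0000, sin(90deg) = 1.0000
v'_1 = v1*cos(theta) - v3*sin(theta) = 4*0.0000 - (-1)*1.0000 = 1.00
v'_3 = v1*sin(theta) + v3*cos(theta) = 4*1.0000 + (-1)*0.0000 = 4.00
v' = 1.00*e1 - 2.00*e2 + 4.00*e3


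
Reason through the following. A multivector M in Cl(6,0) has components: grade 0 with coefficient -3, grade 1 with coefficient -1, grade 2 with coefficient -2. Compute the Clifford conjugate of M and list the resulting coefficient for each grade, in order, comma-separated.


Clifford conjugate sign for grade k: (-1)^(k(k+1)/2)
Grade 0: (-1)^(0*1/2) = (-1)^0 = 1, coeff -3 -> -3
Grade 1: (-1)^(1*2/2) = (-1)^1 = -1, coeff -1 -> 1
Grade 2: (-1)^(2*3/2) = (-1)^3 = -1, coeff -2 -> 2
Conjugated coefficients: -3, 1, 2


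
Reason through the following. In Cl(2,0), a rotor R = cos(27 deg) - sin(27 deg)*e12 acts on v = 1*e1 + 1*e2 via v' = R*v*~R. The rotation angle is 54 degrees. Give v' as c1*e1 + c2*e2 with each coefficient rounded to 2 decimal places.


Rotor R = cos(27deg) - sin(27deg)*e12
Rotation angle theta = 2 * 27 = 54 degrees
v' = R*v*~R rotates v by theta.
cos(54deg) = 0.5878, sin(54deg) = 0.8090
v'_1 = 1*cos(54deg) - 1*sin(54deg)
= 1*0.5878 - 1*0.8090
= -0.22
v'_2 = 1*sin(54deg) + 1*cos(54deg)
= 1*0.8090 + 1*0.5878
= 1.40
v' = -0.22*e1 + 1.40*e2


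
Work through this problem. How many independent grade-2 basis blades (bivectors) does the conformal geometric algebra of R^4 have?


The conformal model of R^4 uses Cl(5,1) with m = 4 + 2 = 6 generators.
Number of grade-2 blades = C(m, 2) = C(6, 2)
= 6*5/2 = 15


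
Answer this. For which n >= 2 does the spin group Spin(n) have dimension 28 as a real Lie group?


dim Spin(n) = dim so(n) = n(n-1)/2.
Solve n(n-1)/2 = 28, i.e. n^2 - n - 56 = 0.
Discriminant = 1 + 8*28 = 225
n = (1 + sqrt(225))/2 = (1 + 15)/2 = 8


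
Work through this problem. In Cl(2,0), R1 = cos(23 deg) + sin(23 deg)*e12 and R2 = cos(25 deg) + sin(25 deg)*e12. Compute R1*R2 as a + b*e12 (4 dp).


Same-plane rotors commute and their half-angles add:
R1*R2 = cos(a1 + a2) + sin(a1 + a2)*e12.
a1 + a2 = 23 + 25 = 48 deg
cos(48 deg) = 0.6691
sin(48 deg) = 0.7431
R1*R2 = 0.6691 + 0.7431*e12


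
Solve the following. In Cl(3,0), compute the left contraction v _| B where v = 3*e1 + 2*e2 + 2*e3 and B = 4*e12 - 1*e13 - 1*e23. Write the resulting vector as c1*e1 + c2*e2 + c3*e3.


Left contraction v _| B = <vB>_1 (grade-1 part of the geometric product vB).
Using e1_|e12 = e2, e2_|e12 = -e1, e1_|e13 = e3, e3_|e13 = -e1, e2_|e23 = e3, e3_|e23 = -e2:
e1 coeff: -v2*b12 - v3*b13 = -(2)*(4) - (2)*(-1) = -6
e2 coeff: v1*b12 - v3*b23 = (3)*(4) - (2)*(-1) = 14
e3 coeff: v1*b13 + v2*b23 = (3)*(-1) + (2)*(-1) = -5
v _| B = -6*e1 + 14*e2 - 5*e3


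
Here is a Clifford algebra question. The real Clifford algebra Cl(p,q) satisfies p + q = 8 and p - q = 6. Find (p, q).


We need p + q = 8 and p - q = 6.
Adding: 2p = 8 + 6 = 14, so p = 7.
Then q = 8 - 7 = 1.
(p, q) = (7, 1)


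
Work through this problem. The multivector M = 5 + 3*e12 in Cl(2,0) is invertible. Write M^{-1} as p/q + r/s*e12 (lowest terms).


M = 5 + 3*e12, where e12^2 = -1.
Since M commutes with its reverse ~M = a - b*e12, M * ~M = a^2 - b^2*e12^2 = a^2 + b^2.
So M^{-1} = ~M / (a^2 + b^2) = (a - b*e12)/(a^2 + b^2).
a^2 + b^2 = 25 + 9 = 34
Scalar part = 5/34 = 5/34
Bivector coeff = -3/34 = -3/34
M^{-1} = 5/34 - 3/34*e12


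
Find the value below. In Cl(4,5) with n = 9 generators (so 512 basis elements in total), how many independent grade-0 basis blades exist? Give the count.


Number of grade-k basis blades in Cl(p,q) with n = p + q is C(n, k).
n = 4 + 5 = 9
C(9, 0) = 9! / (0! * 9!)
= 362880 / (1 * 362880)
= 1


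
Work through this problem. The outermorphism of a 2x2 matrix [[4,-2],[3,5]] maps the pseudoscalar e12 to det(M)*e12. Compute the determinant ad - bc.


The outermorphism of a linear map f sends e1^e2 to f(e1)^f(e2).
f(e1) = 4*e1 + 3*e2
f(e2) = -2*e1 + 5*e2
f(e1) ^ f(e2) = (4*e1 + 3*e2) ^ (-2*e1 + 5*e2)
= 4*5*e12 + 3*(-2)*e21
= (20 - (-6))*e12
= 26*e12
Coefficient = 26


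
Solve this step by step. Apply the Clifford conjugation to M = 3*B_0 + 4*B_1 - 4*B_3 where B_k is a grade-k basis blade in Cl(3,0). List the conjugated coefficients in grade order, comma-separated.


Clifford conjugate sign for grade k: (-1)^(k(k+1)/2)
Grade 0: (-1)^(0*1/2) = (-1)^0 = 1, coeff 3 -> 3
Grade 1: (-1)^(1*2/2) = (-1)^1 = -1, coeff 4 -> -4
Grade 3: (-1)^(3*4/2) = (-1)^6 = 1, coeff -4 -> -4
Conjugated coefficients: 3, -4, -4


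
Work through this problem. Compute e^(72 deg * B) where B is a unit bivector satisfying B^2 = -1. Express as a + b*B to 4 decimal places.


For a unit bivector B with B^2 = -1, the exponential series gives
e^(theta*B) = cos(theta) + sin(theta)*B (the GA analogue of Euler's formula).
theta = 72 degrees = 1.256637 rad
cos(72 deg) = 0.3090
sin(72 deg) = 0.9511
exp(theta*B) = 0.3090 + 0.9511*B


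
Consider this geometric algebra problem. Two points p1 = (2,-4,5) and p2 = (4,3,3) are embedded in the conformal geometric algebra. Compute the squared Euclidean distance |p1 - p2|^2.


p1 - p2 = (-2, -7, 2)
|p1 - p2|^2 = (-2)^2 + (-7)^2 + 2^2
= 4 + 49 + 4
= 57


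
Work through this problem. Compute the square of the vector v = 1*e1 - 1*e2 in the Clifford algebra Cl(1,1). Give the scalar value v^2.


v^2 = sum of c_i^2 * e_i^2
Positive signature terms (e_i^2 = +1): 1^2 = 1
Negative signature terms (e_j^2 = -1): (-1)^2 = 1
v^2 = 1 - 1 = 0


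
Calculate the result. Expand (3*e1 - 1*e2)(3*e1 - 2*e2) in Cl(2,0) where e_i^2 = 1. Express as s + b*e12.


Expand: (3*e1 - 1*e2)(3*e1 - 2*e2)
= 3*3*e1e1 + 3*(-2)*e1e2 + (-1)*3*e2e1 + (-1)*(-2)*e2e2
Using e1^2 = e2^2 = 1, e2e1 = -e1e2:
Scalar part s = 3*3 + (-1)*(-2) = 9 + 2 = 11
Bivector part b = 3*(-2) - (-1)*3 = -6 - (-3) = -3
uv = 11 - 3*e12


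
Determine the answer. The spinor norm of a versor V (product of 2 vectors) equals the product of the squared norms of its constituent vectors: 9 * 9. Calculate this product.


Spinor norm N(V) = |v1|^2 * |v2|^2 * ... * |v2|^2
= 9 * 9
Running product: 9, 81
N(V) = 81


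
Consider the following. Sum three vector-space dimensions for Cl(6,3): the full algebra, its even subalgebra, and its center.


n = 6 + 3 = 9
Total dim = 2^9 = 512
Even subalgebra dim = 2^8 = 256
n is odd, so center dim = 2
Sum = 512 + 256 + 2 = 770


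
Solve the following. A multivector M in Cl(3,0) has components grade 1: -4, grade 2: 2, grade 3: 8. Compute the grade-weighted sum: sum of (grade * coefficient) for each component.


Grade-weighted sum = sum of grade_k * coefficient_k
1*(-4) = -4
2*2 = 4
3*8 = 24
Total = -4 + 4 + 24 = 24


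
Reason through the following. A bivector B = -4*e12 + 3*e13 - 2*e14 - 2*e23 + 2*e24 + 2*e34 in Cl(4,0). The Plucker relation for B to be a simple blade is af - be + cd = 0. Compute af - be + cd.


Plucker relation: af - be + cd
a*f = (-4)*2 = -8
b*e = 3*2 = 6
c*d = (-2)*(-2) = 4
af - be + cd = -8 - 6 + 4
= -10


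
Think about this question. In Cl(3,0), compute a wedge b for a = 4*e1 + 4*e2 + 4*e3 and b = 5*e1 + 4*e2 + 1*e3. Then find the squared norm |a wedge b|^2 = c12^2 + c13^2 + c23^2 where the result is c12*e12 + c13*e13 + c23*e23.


a wedge b = (a1*b2 - a2*b1)*e12 + (a1*b3 - a3*b1)*e13 + (a2*b3 - a3*b2)*e23
e12 coeff: 4*4 - 4*5 = 16 - 20 = -4
e13 coeff: 4*1 - 4*5 = 4 - 20 = -16
e23 coeff: 4*1 - 4*4 = 4 - 16 = -12
|a wedge b|^2 = (-4)^2 + (-16)^2 + (-12)^2
= 16 + 256 + 144
= 416


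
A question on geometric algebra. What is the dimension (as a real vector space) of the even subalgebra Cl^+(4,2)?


Even subalgebra dimension = 2^(n-1)
n = 4 + 2 = 6
2^(6 - 1) = 2^5 = 32
Verification: sum of C(6,k) for even k = 1 + 15 + 15 + 1 = 32
Result = 32


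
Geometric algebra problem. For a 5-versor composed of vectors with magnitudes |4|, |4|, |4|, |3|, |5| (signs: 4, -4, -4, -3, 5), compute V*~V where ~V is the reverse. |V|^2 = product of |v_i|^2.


Each vector v_i has |v_i|^2 = s_i^2
Squared scales: 4^2 = 16, (-4)^2 = 16, (-4)^2 = 16, (-3)^2 = 9, 5^2 = 25
|V|^2 = 16 * 16 * 16 * 9 * 25
= 921600


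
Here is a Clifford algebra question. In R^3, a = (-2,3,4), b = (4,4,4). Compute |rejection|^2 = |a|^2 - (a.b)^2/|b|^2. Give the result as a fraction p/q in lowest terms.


|a|^2 = (-2)^2 + 3^2 + 4^2 = 29
|b|^2 = 4^2 + 4^2 + 4^2 = 48
a . b = (-2)*4 + 3*4 + 4*4 = 20
(a.b)^2 = 20^2 = 400
|rej|^2 = 29 - 400/48
= (1392 - 400)/48
= 992/48
In lowest terms: 62/3


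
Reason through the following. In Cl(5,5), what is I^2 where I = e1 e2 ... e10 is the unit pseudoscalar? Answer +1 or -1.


The pseudoscalar I = e1...e_n (product of all n generators) of Cl(p,q) satisfies I^2 = (-1)^(q + n(n-1)/2).
p = 5, q = 5, n = p + q = 10
n(n-1)/2 = 10 * 9 / 2 = 45
Exponent = q + n(n-1)/2 = 5 + 45 = 50
I^2 = (-1)^50 = +1


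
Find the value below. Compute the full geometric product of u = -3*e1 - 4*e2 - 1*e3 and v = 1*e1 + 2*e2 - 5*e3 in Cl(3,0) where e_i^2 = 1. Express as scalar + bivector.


In Cl(3,0): e_i^2 = 1, e_ie_j = -e_je_i for i != j.
Scalar part = u . v = (-3)*1 + (-4)*2 + (-1)*(-5)
= -3 + (-8) + 5 = -6
e12 coeff = (-3)*2 - (-4)*1 = -6 - (-4) = -2
e13 coeff = (-3)*(-5) - (-1)*1 = 15 - (-1) = 16
e23 coeff = (-4)*(-5) - (-1)*2 = 20 - (-2) = 22
uv = -6 - 2*e12 + 16*e13 + 22*e23


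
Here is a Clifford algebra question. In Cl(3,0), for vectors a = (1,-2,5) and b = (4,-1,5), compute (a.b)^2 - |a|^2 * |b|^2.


a . b = 1*4 + (-2)*(-1) + 5*5
= 4 + 2 + 25 = 31
|a|^2 = 1^2 + (-2)^2 + 5^2 = 30
|b|^2 = 4^2 + (-1)^2 + 5^2 = 42
(a.b)^2 = 31^2 = 961
|a|^2 * |b|^2 = 30 * 42 = 1260
Result = 961 - 1260 = -299


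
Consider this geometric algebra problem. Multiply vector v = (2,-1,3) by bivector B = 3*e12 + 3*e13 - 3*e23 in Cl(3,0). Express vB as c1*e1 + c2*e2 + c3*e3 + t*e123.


vB has grade-1 (vector) and grade-3 (trivector) parts: vB = (v _| B) + (v ^ B).
Vector part <vB>_1:
  e1: -v2*b12 - v3*b13 = -(-1)*(3) - (3)*(3) = -6
  e2: v1*b12 - v3*b23 = (2)*(3) - (3)*(-3) = 15
  e3: v1*b13 + v2*b23 = (2)*(3) + (-1)*(-3) = 9
Trivector part <vB>_3:
  e123: v1*b23 - v2*b13 + v3*b12 = (2)*(-3) - (-1)*(3) + (3)*(3) = 6
vB = -6*e1 + 15*e2 + 9*e3 + 6*e123


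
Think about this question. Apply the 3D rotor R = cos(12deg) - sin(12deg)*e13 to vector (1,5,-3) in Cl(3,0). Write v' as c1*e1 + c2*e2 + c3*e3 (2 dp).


Rotor R = cos(12deg) - sin(12deg)*e13
Rotation angle theta = 2 * 12 = 24 degrees in the e13 plane (e1 -> e3).
The component perpendicular to the plane (e2) is invariant: v'_2 = v2 = 5.00
cos(24deg) = 0.9135, sin(24deg) = 0.4067
v'_1 = v1*cos(theta) - v3*sin(theta) = 1*0.9135 - (-3)*0.4067 = 2.13
v'_3 = v1*sin(theta) + v3*cos(theta) = 1*0.4067 + (-3)*0.9135 = -2.33
v' = 2.13*e1 + 5.00*e2 - 2.33*e3


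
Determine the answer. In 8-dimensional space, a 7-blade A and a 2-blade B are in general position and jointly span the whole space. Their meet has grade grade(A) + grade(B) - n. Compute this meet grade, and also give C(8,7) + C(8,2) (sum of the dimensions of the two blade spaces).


Meet grade = grade(A) + grade(B) - n
= 7 + 2 - 8 = 1
C(8,7) = 8
C(8,2) = 28
dim_A + dim_B = 8 + 28 = 36


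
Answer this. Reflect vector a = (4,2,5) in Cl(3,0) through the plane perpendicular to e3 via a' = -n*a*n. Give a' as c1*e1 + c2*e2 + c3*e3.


Reflection formula: a' = -n*a*n, with n = e3 (unit vector, n^2 = 1).
For reflection through hyperplane perp to e3:
The component along e3 flips sign, others stay.
a = (4, 2, 5)
a' = (4, 2, -5)
a' = 4*e1 + 2*e2 - 5*e3


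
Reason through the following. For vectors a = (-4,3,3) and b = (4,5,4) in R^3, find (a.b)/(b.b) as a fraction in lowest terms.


Projection coefficient = (a . b) / (b . b)
a . b = (-4)*4 + 3*5 + 3*4
= -16 + 15 + 12 = 11
b . b = 4^2 + 5^2 + 4^2
= 16 + 25 + 16 = 57
Coefficient = 11/57
In lowest terms: 11/57


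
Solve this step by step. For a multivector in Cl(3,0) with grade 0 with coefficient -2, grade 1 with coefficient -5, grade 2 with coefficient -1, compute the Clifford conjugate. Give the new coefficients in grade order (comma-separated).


Clifford conjugate sign for grade k: (-1)^(k(k+1)/2)
Grade 0: (-1)^(0*1/2) = (-1)^0 = 1, coeff -2 -> -2
Grade 1: (-1)^(1*2/2) = (-1)^1 = -1, coeff -5 -> 5
Grade 2: (-1)^(2*3/2) = (-1)^3 = -1, coeff -1 -> 1
Conjugated coefficients: -2, 5, 1


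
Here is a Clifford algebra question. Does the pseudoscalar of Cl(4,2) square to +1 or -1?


The pseudoscalar I = e1...e_n (product of all n generators) of Cl(p,q) satisfies I^2 = (-1)^(q + n(n-1)/2).
p = 4, q = 2, n = p + q = 6
n(n-1)/2 = 6 * 5 / 2 = 15
Exponent = q + n(n-1)/2 = 2 + 15 = 17
I^2 = (-1)^17 = -1


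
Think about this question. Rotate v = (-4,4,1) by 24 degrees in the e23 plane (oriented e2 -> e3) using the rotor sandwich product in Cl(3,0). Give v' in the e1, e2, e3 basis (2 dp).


Rotor R = cos(12deg) - sin(12deg)*e23
Rotation angle theta = 2 * 12 = 24 degrees in the e23 plane (e2 -> e3).
The component perpendicular to the plane (e1) is invariant: v'_1 = v1 = -4.00
cos(24deg) = 0.9135, sin(24deg) = 0.4067
v'_2 = v2*cos(theta) - v3*sin(theta) = 4*0.9135 - 1*0.4067 = 3.25
v'_3 = v2*sin(theta) + v3*cos(theta) = 4*0.4067 + 1*0.9135 = 2.54
v' = -4.00*e1 + 3.25*e2 + 2.54*e3


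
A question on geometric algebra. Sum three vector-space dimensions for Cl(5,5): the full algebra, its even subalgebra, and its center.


n = 5 + 5 = 10
Total dim = 2^10 = 1024
Even subalgebra dim = 2^9 = 512
n is even, so center dim = 1
Sum = 1024 + 512 + 1 = 1537


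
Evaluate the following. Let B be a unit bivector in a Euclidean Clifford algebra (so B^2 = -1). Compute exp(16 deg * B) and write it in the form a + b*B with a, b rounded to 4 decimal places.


For a unit bivector B with B^2 = -1, the exponential series gives
e^(theta*B) = cos(theta) + sin(theta)*B (the GA analogue of Euler's formula).
theta = 16 degrees = 0.279253 rad
cos(16 deg) = 0.9613
sin(16 deg) = 0.2756
exp(theta*B) = 0.9613 + 0.2756*B


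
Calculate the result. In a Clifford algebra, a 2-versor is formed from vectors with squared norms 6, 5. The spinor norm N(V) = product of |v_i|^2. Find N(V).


Spinor norm N(V) = |v1|^2 * |v2|^2 * ... * |v2|^2
= 6 * 5
Running product: 6, 30
N(V) = 30


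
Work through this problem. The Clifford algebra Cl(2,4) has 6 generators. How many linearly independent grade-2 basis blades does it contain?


Number of grade-k basis blades in Cl(p,q) with n = p + q is C(n, k).
n = 2 + 4 = 6
C(6, 2) = 6! / (2! * 4!)
= 720 / (2 * 24)
= 15


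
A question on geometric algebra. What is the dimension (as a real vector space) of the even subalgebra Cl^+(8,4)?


Even subalgebra dimension = 2^(n-1)
n = 8 + 4 = 12
2^(12 - 1) = 2^11 = 2048
Verification: sum of C(12,k) for even k = 1 + 66 + 495 + 924 + 495 + 66 + 1 = 2048
Result = 2048


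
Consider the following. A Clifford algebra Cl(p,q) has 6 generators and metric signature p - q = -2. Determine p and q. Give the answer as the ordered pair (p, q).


We need p + q = 6 and p - q = -2.
Adding: 2p = 6 + (-2) = 4, so p = 2.
Then q = 6 - 2 = 4.
(p, q) = (2, 4)


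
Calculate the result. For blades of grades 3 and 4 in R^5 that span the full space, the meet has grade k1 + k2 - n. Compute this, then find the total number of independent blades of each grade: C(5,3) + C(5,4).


Meet grade = grade(A) + grade(B) - n
= 3 + 4 - 5 = 2
C(5,3) = 10
C(5,4) = 5
dim_A + dim_B = 10 + 5 = 15


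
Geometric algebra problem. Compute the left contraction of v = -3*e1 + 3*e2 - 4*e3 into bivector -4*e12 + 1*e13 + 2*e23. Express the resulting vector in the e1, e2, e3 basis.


Left contraction v _| B = <vB>_1 (grade-1 part of the geometric product vB).
Using e1_|e12 = e2, e2_|e12 = -e1, e1_|e13 = e3, e3_|e13 = -e1, e2_|e23 = e3, e3_|e23 = -e2:
e1 coeff: -v2*b12 - v3*b13 = -(3)*(-4) - (-4)*(1) = 16
e2 coeff: v1*b12 - v3*b23 = (-3)*(-4) - (-4)*(2) = 20
e3 coeff: v1*b13 + v2*b23 = (-3)*(1) + (3)*(2) = 3
v _| B = 16*e1 + 20*e2 + 3*e3


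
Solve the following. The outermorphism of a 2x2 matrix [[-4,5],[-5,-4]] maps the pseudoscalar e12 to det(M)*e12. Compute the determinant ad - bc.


The outermorphism of a linear map f sends e1^e2 to f(e1)^f(e2).
f(e1) = -4*e1 - 5*e2
f(e2) = 5*e1 - 4*e2
f(e1) ^ f(e2) = (-4*e1 - 5*e2) ^ (5*e1 - 4*e2)
= (-4)*(-4)*e12 + (-5)*5*e21
= (16 - (-25))*e12
= 41*e12
Coefficient = 41


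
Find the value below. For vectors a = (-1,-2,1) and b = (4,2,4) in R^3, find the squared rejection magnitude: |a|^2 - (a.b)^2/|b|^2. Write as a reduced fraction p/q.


|a|^2 = (-1)^2 + (-2)^2 + 1^2 = 6
|b|^2 = 4^2 + 2^2 + 4^2 = 36
a . b = (-1)*4 + (-2)*2 + 1*4 = -4
(a.b)^2 = (-4)^2 = 16
|rej|^2 = 6 - 16/36
= (216 - 16)/36
= 200/36
In lowest terms: 50/9


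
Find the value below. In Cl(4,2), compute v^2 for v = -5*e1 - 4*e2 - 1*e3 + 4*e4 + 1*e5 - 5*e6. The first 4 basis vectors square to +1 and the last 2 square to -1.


v^2 = sum of c_i^2 * e_i^2
Positive signature terms (e_i^2 = +1): (-5)^2 + (-4)^2 + (-1)^2 + 4^2 = 58
Negative signature terms (e_j^2 = -1): 1^2 + (-5)^2 = 26
v^2 = 58 - 26 = 32


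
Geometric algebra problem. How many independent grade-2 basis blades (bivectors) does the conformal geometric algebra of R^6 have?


The conformal model of R^6 uses Cl(7,1) with m = 6 + 2 = 8 generators.
Number of grade-2 blades = C(m, 2) = C(8, 2)
= 8*7/2 = 28


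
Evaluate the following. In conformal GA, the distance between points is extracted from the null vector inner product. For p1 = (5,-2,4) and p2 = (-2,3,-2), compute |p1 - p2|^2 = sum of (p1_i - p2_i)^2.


p1 - p2 = (7, -5, 6)
|p1 - p2|^2 = 7^2 + (-5)^2 + 6^2
= 49 + 25 + 36
= 110


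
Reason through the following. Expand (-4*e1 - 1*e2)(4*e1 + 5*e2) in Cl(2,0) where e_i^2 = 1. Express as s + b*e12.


Expand: (-4*e1 - 1*e2)(4*e1 + 5*e2)
= (-4)*4*e1e1 + (-4)*5*e1e2 + (-1)*4*e2e1 + (-1)*5*e2e2
Using e1^2 = e2^2 = 1, e2e1 = -e1e2:
Scalar part s = (-4)*4 + (-1)*5 = -16 + (-5) = -21
Bivector part b = (-4)*5 - (-1)*4 = -20 - (-4) = -16
uv = -21 - 16*e12


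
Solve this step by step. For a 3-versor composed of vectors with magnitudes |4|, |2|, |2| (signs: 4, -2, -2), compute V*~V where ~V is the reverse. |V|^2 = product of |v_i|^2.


Each vector v_i has |v_i|^2 = s_i^2
Squared scales: 4^2 = 16, (-2)^2 = 4, (-2)^2 = 4
|V|^2 = 16 * 4 * 4
= 256


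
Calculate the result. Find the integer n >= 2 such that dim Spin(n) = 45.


dim Spin(n) = dim so(n) = n(n-1)/2.
Solve n(n-1)/2 = 45, i.e. n^2 - n - 90 = 0.
Discriminant = 1 + 8*45 = 361
n = (1 + sqrt(361))/2 = (1 + 19)/2 = 10
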